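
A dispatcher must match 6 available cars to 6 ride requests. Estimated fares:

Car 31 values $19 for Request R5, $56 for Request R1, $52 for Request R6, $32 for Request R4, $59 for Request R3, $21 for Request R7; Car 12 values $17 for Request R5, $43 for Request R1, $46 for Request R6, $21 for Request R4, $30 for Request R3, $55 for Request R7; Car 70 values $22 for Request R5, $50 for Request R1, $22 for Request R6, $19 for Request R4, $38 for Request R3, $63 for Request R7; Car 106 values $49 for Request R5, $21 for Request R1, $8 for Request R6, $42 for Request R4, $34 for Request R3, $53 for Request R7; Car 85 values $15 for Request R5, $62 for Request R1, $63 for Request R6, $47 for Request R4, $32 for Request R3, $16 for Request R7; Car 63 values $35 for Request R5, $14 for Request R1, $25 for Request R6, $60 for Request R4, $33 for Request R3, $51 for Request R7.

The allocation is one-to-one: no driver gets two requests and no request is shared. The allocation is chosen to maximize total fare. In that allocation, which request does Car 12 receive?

Optimal: Car 31→Request R3 ($59), Car 12→Request R6 ($46), Car 70→Request R7 ($63), Car 106→Request R5 ($49), Car 85→Request R1 ($62), Car 63→Request R4 ($60) — total 59+46+63+49+62+60 = $339.
Row-greedy (each driver in turn takes its best remaining request) gives $336, worse by 3.
Next-best assignment: Car 31→Request R3, Car 12→Request R1, Car 70→Request R7, Car 106→Request R5, Car 85→Request R6, Car 63→Request R4 = $337.
Swapping Car 70↔Car 63 (Car 70→Request R4 $19, Car 63→Request R7 $51) loses 53.
Checked against all permutations: $339 is optimal.
Car 12's own top request is Request R7 ($55), but forcing Car 12→Request R7 and reassigning the rest optimally gives only $336 — worse by 3.

Car 12 receives Request R6.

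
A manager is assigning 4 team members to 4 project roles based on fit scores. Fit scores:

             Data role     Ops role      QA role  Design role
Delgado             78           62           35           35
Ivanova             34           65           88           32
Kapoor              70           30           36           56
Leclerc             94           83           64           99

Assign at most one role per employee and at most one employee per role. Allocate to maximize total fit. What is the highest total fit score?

Optimal: Delgado→Ops role (62 pts), Ivanova→QA role (88 pts), Kapoor→Data role (70 pts), Leclerc→Design role (99 pts) — total 62+88+70+99 = 319 pts.
Row-greedy (each employee in turn takes its best remaining role) gives 305 pts, worse by 14.
Next-best assignment: Delgado→Data role, Ivanova→QA role, Kapoor→Design role, Leclerc→Ops role = 305 pts.

Max total: 319 pts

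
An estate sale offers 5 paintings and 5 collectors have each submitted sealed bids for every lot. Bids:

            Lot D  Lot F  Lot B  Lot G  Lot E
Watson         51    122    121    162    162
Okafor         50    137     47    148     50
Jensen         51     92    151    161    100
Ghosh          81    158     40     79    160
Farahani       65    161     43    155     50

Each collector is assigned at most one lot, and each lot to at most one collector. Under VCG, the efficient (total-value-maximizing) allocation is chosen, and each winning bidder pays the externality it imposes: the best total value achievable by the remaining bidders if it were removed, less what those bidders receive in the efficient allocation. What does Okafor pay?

Efficient allocation: Watson→Lot E ($162), Okafor→Lot G ($148), Jensen→Lot B ($151), Ghosh→Lot D ($81), Farahani→Lot F ($161); total welfare W = $703.
Okafor receives Lot G at value $148, so the others get W − 148 = $555.
Without Okafor: best allocation of the remaining 4 bidders over all 5 lots is Watson→Lot G ($162), Jensen→Lot B ($151), Ghosh→Lot E ($160), Farahani→Lot F ($161), total $634.
VCG payment = (others' best without Okafor) − (others' welfare with Okafor) = 634 − 555 = $79.

Okafor pays $79.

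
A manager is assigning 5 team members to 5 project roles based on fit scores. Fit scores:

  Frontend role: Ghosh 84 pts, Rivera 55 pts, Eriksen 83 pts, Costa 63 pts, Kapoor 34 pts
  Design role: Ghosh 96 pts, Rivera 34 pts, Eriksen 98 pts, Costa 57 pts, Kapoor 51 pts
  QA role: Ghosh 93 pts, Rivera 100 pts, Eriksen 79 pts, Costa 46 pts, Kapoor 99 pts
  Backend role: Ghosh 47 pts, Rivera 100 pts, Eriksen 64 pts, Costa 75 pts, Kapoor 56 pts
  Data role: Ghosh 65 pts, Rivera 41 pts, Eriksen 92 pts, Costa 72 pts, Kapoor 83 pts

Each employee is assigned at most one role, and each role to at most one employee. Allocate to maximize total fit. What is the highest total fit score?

Max total: 453 pts

Optimal: Ghosh→Frontend role (84 pts), Rivera→Backend role (100 pts), Eriksen→Design role (98 pts), Costa→Data role (72 pts), Kapoor→QA role (99 pts) — total 84+100+98+72+99 = 453 pts.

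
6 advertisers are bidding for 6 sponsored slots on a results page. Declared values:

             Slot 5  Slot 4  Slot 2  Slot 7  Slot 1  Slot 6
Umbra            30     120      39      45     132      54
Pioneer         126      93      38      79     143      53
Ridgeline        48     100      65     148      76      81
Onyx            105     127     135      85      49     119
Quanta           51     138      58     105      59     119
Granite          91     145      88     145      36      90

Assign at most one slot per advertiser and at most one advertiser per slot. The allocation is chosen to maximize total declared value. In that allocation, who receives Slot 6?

Quanta receives Slot 6.

Optimal: Umbra→Slot 1 ($132), Pioneer→Slot 5 ($126), Ridgeline→Slot 7 ($148), Onyx→Slot 2 ($135), Quanta→Slot 6 ($119), Granite→Slot 4 ($145) — total 132+126+148+135+119+145 = $805.
Row-greedy (each advertiser in turn takes its best remaining slot) gives $769, worse by 36.
Swapping Onyx↔Umbra (Onyx→Slot 1 $49, Umbra→Slot 2 $39) loses 179.
Every other assignment is strictly worse.
Quanta's own top slot is Slot 4 ($138), but forcing Quanta→Slot 4 and reassigning the rest optimally gives only $769 — worse by 36.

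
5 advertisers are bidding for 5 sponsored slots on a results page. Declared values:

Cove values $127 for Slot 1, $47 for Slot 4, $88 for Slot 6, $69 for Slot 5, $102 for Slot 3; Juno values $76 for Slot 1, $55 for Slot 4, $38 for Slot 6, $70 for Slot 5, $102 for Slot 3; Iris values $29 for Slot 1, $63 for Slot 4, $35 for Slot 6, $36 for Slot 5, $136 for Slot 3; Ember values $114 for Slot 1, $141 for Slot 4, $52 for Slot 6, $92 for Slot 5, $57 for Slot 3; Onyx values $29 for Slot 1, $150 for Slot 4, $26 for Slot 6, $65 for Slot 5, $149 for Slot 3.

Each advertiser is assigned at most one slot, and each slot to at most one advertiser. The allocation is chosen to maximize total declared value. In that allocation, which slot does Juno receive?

Optimal: Cove→Slot 6 ($88), Juno→Slot 5 ($70), Iris→Slot 3 ($136), Ember→Slot 1 ($114), Onyx→Slot 4 ($150) — total 88+70+136+114+150 = $558.
Column-greedy (each slot in turn goes to its best remaining advertiser) gives $535, worse by 23.
Next-best assignment: Cove→Slot 1, Juno→Slot 6, Iris→Slot 3, Ember→Slot 5, Onyx→Slot 4 = $543.
Juno's own top slot is Slot 3 ($102), but forcing Juno→Slot 3 and reassigning the rest optimally gives only $506 — worse by 52.

Juno receives Slot 5.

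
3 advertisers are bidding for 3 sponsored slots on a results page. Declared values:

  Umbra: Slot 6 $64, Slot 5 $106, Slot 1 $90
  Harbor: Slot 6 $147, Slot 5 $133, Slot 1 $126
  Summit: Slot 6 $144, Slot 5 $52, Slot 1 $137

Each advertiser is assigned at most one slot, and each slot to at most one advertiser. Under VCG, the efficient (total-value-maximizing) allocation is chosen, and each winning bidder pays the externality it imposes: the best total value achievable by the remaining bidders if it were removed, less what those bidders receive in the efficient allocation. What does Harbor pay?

Efficient allocation: Umbra→Slot 5 ($106), Harbor→Slot 6 ($147), Summit→Slot 1 ($137); total welfare W = $390.
Harbor receives Slot 6 at value $147, so the others get W − 147 = $243.
Without Harbor: best allocation of the remaining 2 bidders over all 3 slots is Umbra→Slot 5 ($106), Summit→Slot 6 ($144), total $250.
VCG payment = (others' best without Harbor) − (others' welfare with Harbor) = 250 − 243 = $7.

Harbor pays $7.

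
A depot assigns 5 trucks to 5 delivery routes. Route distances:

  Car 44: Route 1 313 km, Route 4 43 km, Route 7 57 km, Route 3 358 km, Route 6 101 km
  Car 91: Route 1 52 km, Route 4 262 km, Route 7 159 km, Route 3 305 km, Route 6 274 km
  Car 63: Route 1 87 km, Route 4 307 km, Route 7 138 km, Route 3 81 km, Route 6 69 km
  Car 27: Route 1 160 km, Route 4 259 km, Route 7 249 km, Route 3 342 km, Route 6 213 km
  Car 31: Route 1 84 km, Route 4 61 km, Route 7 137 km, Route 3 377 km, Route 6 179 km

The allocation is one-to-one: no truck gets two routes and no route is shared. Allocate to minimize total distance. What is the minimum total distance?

Minimum total: 464 km

This is the linear assignment problem.
Optimal: Car 44→Route 7 (57 km), Car 91→Route 1 (52 km), Car 63→Route 3 (81 km), Car 27→Route 6 (213 km), Car 31→Route 4 (61 km) — total 57+52+81+213+61 = 464 km.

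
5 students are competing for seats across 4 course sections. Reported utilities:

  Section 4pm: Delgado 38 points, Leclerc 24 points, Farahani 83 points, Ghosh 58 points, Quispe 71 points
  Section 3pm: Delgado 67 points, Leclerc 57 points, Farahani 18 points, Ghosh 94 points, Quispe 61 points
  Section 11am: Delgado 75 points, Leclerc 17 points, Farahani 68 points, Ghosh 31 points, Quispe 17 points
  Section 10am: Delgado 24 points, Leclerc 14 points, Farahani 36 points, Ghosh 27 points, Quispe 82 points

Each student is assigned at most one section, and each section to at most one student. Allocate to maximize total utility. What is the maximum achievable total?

Maximum total: 334 points

This is a one-to-one assignment (maximum-weight bipartite matching).
Optimal: Farahani→Section 4pm (83 points), Ghosh→Section 3pm (94 points), Delgado→Section 11am (75 points), Quispe→Section 10am (82 points) — total 83+94+75+82 = 334 points.
Row-greedy (each student in turn takes its best remaining section) gives 242 points, worse by 92.
Checked against all permutations: 334 points is optimal.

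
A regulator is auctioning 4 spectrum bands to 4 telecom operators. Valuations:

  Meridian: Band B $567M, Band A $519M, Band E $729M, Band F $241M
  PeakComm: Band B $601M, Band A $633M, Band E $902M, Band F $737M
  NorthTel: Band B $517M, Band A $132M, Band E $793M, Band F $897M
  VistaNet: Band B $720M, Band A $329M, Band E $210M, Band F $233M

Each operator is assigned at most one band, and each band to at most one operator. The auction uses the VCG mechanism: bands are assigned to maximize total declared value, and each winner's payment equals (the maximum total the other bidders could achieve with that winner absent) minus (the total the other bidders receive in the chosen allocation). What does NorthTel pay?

NorthTel pays $45M.

Efficient allocation: Meridian→Band A ($519M), PeakComm→Band E ($902M), NorthTel→Band F ($897M), VistaNet→Band B ($720M); total welfare W = $3038M.
NorthTel receives Band F at value $897M, so the others get W − 897 = $2141M.
Without NorthTel: best allocation of the remaining 3 bidders over all 4 bands is Meridian→Band E ($729M), PeakComm→Band F ($737M), VistaNet→Band B ($720M), total $2186M.
VCG payment = (others' best without NorthTel) − (others' welfare with NorthTel) = 2186 − 2141 = $45M.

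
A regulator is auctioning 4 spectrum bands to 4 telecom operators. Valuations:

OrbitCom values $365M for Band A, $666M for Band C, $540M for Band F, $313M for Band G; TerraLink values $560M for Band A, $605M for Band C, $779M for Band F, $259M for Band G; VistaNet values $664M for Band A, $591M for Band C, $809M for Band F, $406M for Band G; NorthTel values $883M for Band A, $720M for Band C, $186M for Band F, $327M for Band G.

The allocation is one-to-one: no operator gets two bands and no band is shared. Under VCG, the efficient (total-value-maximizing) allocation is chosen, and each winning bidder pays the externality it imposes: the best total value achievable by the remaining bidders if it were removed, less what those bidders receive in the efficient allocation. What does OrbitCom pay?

OrbitCom pays $229M.

Efficient allocation: OrbitCom→Band C ($666M), TerraLink→Band F ($779M), VistaNet→Band G ($406M), NorthTel→Band A ($883M); total welfare W = $2734M.
OrbitCom receives Band C at value $666M, so the others get W − 666 = $2068M.
Without OrbitCom: best allocation of the remaining 3 bidders over all 4 bands is TerraLink→Band C ($605M), VistaNet→Band F ($809M), NorthTel→Band A ($883M), total $2297M.
VCG payment = (others' best without OrbitCom) − (others' welfare with OrbitCom) = 2297 − 2068 = $229M.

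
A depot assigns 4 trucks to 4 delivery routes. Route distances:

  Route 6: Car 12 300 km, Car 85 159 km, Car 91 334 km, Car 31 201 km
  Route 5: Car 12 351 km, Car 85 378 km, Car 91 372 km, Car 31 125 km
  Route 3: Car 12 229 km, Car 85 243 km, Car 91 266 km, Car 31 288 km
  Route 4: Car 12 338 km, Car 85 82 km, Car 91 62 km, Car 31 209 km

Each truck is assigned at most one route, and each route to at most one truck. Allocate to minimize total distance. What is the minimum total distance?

Min total: 575 km

Optimal: Car 12→Route 3 (229 km), Car 85→Route 6 (159 km), Car 91→Route 4 (62 km), Car 31→Route 5 (125 km) — total 229+159+62+125 = 575 km.
Row-greedy (each truck in turn takes its cheapest remaining route) gives 770 km, worse by 195.
Next-best assignment: Car 12→Route 6, Car 85→Route 3, Car 91→Route 4, Car 31→Route 5 = 730 km.
Swapping Car 91↔Car 85 (Car 91→Route 6 334 km, Car 85→Route 4 82 km) adds 195.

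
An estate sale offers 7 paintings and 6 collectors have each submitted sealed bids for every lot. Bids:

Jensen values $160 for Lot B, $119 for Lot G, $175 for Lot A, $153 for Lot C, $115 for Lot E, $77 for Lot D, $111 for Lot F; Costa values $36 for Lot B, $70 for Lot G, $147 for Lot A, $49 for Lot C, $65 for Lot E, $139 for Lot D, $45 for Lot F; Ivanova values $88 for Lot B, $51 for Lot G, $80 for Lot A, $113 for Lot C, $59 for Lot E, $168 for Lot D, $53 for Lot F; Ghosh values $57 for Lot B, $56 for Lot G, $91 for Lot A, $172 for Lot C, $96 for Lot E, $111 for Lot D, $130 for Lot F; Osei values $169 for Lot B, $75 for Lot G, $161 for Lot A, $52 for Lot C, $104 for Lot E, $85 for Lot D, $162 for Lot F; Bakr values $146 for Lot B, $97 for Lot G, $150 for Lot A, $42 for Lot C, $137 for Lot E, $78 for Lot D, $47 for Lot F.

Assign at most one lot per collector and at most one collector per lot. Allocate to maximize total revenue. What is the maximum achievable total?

This is a one-to-one assignment (maximum-weight bipartite matching).
Optimal: Jensen→Lot B ($160), Costa→Lot A ($147), Ivanova→Lot D ($168), Ghosh→Lot C ($172), Osei→Lot F ($162), Bakr→Lot E ($137) — total 160+147+168+172+162+137 = $946.
Next-best assignment: Jensen→Lot G, Costa→Lot A, Ivanova→Lot D, Ghosh→Lot C, Osei→Lot F, Bakr→Lot B = $914.
Swapping Costa↔Jensen (Costa→Lot B $36, Jensen→Lot A $175) loses 96.
No other one-to-one assignment exceeds $946.

Maximum total: $946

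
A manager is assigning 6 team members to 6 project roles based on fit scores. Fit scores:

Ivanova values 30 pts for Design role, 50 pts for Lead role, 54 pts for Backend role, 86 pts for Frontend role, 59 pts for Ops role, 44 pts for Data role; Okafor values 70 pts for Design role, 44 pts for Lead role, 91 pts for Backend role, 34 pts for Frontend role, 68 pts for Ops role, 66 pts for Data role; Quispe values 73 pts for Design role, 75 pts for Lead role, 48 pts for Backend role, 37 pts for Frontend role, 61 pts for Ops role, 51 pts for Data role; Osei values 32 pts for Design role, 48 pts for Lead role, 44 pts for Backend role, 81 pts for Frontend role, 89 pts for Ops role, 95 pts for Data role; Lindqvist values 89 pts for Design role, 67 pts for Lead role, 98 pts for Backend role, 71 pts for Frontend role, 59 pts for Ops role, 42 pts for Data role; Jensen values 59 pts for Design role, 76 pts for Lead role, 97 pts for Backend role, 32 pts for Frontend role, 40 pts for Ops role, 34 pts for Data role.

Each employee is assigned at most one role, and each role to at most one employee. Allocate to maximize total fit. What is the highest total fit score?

Optimal: Ivanova→Frontend role (86 pts), Okafor→Ops role (68 pts), Quispe→Lead role (75 pts), Osei→Data role (95 pts), Lindqvist→Design role (89 pts), Jensen→Backend role (97 pts) — total 86+68+75+95+89+97 = 510 pts.
Max-entry greedy (repeatedly take the single best remaining cell) gives 496 pts, worse by 14.
Swapping Quispe↔Jensen (Quispe→Backend role 48 pts, Jensen→Lead role 76 pts) loses 48.

Max total: 510 pts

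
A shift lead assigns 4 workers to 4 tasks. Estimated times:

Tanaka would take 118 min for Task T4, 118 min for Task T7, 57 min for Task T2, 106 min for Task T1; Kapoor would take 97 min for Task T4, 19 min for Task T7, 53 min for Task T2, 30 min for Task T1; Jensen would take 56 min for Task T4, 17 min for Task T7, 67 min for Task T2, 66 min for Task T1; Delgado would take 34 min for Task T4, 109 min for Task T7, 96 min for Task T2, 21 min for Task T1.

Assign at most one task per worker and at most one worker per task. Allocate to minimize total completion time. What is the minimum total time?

Minimum total: 138 min

Optimal: Tanaka→Task T2 (57 min), Kapoor→Task T1 (30 min), Jensen→Task T7 (17 min), Delgado→Task T4 (34 min) — total 57+30+17+34 = 138 min.
Column-greedy (each task in turn goes to its cheapest remaining worker) gives 210 min, worse by 72.
Next-best assignment: Tanaka→Task T2, Kapoor→Task T7, Jensen→Task T4, Delgado→Task T1 = 153 min.
No other one-to-one assignment undercuts 138 min.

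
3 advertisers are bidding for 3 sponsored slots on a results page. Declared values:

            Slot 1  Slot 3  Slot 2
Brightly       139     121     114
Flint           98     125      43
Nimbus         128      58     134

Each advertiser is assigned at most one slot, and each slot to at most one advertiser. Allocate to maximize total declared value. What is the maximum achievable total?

Optimal: Brightly→Slot 1 ($139), Flint→Slot 3 ($125), Nimbus→Slot 2 ($134) — total 139+125+134 = $398.
Every other assignment is strictly worse.

Maximum total: $398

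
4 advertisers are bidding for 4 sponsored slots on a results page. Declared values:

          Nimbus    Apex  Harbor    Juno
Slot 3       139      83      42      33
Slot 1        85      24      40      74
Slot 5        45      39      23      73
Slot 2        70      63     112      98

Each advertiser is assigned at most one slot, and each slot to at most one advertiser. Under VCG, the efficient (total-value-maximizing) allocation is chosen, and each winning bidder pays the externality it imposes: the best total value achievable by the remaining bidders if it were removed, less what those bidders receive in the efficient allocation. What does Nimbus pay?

Efficient allocation: Nimbus→Slot 3 ($139), Apex→Slot 5 ($39), Harbor→Slot 2 ($112), Juno→Slot 1 ($74); total welfare W = $364.
Nimbus receives Slot 3 at value $139, so the others get W − 139 = $225.
Without Nimbus: best allocation of the remaining 3 bidders over all 4 slots is Apex→Slot 3 ($83), Harbor→Slot 2 ($112), Juno→Slot 1 ($74), total $269.
VCG payment = (others' best without Nimbus) − (others' welfare with Nimbus) = 269 − 225 = $44.

Nimbus pays $44.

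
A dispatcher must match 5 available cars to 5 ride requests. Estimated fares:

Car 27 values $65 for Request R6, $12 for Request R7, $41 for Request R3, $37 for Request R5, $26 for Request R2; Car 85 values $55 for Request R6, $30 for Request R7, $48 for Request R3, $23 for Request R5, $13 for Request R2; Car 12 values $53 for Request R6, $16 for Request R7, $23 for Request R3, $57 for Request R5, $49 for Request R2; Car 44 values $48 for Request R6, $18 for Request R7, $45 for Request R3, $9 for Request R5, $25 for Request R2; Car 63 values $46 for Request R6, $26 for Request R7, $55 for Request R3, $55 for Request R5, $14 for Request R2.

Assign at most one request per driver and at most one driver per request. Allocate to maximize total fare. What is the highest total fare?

Optimal: Car 27→Request R6 ($65), Car 85→Request R7 ($30), Car 12→Request R2 ($49), Car 44→Request R3 ($45), Car 63→Request R5 ($55) — total 65+30+49+45+55 = $244.
Column-greedy (each request in turn goes to its best remaining driver) gives $232, worse by 12.

Maximum total: $244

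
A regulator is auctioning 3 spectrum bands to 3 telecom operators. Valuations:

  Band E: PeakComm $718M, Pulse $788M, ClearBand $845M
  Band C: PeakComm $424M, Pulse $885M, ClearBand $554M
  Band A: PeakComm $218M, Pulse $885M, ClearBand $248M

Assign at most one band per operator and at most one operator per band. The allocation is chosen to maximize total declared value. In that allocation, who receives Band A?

Pulse receives Band A.

Treat this as an assignment problem: match each operator to one band.
Optimal: PeakComm→Band E ($718M), Pulse→Band A ($885M), ClearBand→Band C ($554M) — total 718+885+554 = $2157M.
Row-greedy (each operator in turn takes its best remaining band) gives $1851M, worse by 306.
Next-best assignment: PeakComm→Band C, Pulse→Band A, ClearBand→Band E = $2154M.
Pulse's own top band is Band C ($885M), but forcing Pulse→Band C and reassigning the rest optimally gives only $1948M — worse by 209.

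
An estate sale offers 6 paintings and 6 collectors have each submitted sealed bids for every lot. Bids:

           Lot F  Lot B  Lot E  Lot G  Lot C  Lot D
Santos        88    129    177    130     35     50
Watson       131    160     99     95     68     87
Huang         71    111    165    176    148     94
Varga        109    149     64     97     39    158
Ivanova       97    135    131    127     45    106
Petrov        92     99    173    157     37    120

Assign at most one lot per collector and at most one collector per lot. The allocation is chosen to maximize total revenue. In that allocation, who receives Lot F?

Treat this as an assignment problem: match each collector to one lot.
Optimal: Santos→Lot E ($177), Watson→Lot F ($131), Huang→Lot C ($148), Varga→Lot D ($158), Ivanova→Lot B ($135), Petrov→Lot G ($157) — total 177+131+148+158+135+157 = $906.
Row-greedy (each collector in turn takes its best remaining lot) gives $805, worse by 101.
Swapping Santos↔Watson (Santos→Lot F $88, Watson→Lot E $99) loses 121.
Every other assignment is strictly worse.
Watson's own top lot is Lot B ($160), but forcing Watson→Lot B and reassigning the rest optimally gives only $897 — worse by 9.

Watson receives Lot F.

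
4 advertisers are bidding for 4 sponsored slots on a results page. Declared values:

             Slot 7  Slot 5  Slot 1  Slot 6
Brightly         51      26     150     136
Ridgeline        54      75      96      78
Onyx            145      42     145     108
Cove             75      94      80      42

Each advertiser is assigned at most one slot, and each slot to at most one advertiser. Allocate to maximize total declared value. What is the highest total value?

Maximum total: $471

Optimal: Brightly→Slot 6 ($136), Ridgeline→Slot 1 ($96), Onyx→Slot 7 ($145), Cove→Slot 5 ($94) — total 136+96+145+94 = $471.
Max-entry greedy (repeatedly take the single best remaining cell) gives $467, worse by 4.
Swapping Ridgeline↔Brightly (Ridgeline→Slot 6 $78, Brightly→Slot 1 $150) loses 4.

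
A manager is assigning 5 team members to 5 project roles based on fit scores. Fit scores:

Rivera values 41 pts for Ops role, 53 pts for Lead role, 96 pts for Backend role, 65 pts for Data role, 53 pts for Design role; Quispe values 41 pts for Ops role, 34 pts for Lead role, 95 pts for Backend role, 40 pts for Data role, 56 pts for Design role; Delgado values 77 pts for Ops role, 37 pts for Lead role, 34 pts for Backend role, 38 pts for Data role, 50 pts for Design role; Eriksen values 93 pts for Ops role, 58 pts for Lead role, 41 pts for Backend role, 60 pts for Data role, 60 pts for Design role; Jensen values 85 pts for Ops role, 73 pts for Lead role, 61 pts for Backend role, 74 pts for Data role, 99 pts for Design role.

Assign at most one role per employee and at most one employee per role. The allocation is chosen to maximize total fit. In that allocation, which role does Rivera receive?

This is a one-to-one assignment (maximum-weight bipartite matching).
Optimal: Rivera→Data role (65 pts), Quispe→Backend role (95 pts), Delgado→Ops role (77 pts), Eriksen→Lead role (58 pts), Jensen→Design role (99 pts) — total 65+95+77+58+99 = 394 pts.
Max-entry greedy (repeatedly take the single best remaining cell) gives 365 pts, worse by 29.
Next-best assignment: Rivera→Data role, Quispe→Backend role, Delgado→Lead role, Eriksen→Ops role, Jensen→Design role = 389 pts.
Swapping Jensen↔Delgado (Jensen→Ops role 85 pts, Delgado→Design role 50 pts) loses 41.
Rivera's own top role is Backend role (96 pts), but forcing Rivera→Backend role and reassigning the rest optimally gives only 370 pts — worse by 24.

Rivera receives Data role.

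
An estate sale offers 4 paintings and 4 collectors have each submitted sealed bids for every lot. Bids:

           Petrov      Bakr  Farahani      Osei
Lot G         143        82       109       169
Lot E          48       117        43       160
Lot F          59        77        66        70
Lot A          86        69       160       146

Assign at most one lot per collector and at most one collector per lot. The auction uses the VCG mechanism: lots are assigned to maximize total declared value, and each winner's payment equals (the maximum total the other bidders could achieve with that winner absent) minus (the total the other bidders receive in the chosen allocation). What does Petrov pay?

Petrov pays $49.

Efficient allocation: Petrov→Lot G ($143), Bakr→Lot F ($77), Farahani→Lot A ($160), Osei→Lot E ($160); total welfare W = $540.
Petrov receives Lot G at value $143, so the others get W − 143 = $397.
Without Petrov: best allocation of the remaining 3 bidders over all 4 lots is Bakr→Lot E ($117), Farahani→Lot A ($160), Osei→Lot G ($169), total $446.
VCG payment = (others' best without Petrov) − (others' welfare with Petrov) = 446 − 397 = $49.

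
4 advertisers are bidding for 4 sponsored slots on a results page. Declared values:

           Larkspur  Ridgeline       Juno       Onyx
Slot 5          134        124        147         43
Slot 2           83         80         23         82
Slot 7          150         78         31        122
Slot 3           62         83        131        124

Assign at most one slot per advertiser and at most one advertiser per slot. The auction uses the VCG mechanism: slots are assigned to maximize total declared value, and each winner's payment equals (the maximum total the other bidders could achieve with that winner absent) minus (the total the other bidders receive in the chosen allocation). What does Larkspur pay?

Larkspur pays $26.

Efficient allocation: Larkspur→Slot 7 ($150), Ridgeline→Slot 2 ($80), Juno→Slot 5 ($147), Onyx→Slot 3 ($124); total welfare W = $501.
Larkspur receives Slot 7 at value $150, so the others get W − 150 = $351.
Without Larkspur: best allocation of the remaining 3 bidders over all 4 slots is Ridgeline→Slot 5 ($124), Juno→Slot 3 ($131), Onyx→Slot 7 ($122), total $377.
VCG payment = (others' best without Larkspur) − (others' welfare with Larkspur) = 377 − 351 = $26.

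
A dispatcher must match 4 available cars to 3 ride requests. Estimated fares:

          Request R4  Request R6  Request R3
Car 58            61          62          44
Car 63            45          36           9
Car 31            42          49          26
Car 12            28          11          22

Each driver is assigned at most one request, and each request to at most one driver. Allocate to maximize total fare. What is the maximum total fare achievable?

Maximum total: $138

Optimal: Car 63→Request R4 ($45), Car 31→Request R6 ($49), Car 58→Request R3 ($44) — total 45+49+44 = $138.
Row-greedy (each driver in turn takes its best remaining request) gives $133, worse by 5.
Next-best assignment: Car 63→Request R4, Car 58→Request R6, Car 31→Request R3 = $133.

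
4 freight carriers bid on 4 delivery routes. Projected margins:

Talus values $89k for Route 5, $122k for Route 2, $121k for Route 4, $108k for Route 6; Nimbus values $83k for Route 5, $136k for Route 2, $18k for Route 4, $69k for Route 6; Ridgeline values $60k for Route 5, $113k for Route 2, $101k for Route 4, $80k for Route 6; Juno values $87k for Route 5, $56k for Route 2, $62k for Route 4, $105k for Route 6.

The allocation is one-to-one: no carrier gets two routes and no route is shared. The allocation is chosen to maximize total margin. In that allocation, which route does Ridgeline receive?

This is a one-to-one assignment (maximum-weight bipartite matching).
Optimal: Talus→Route 6 ($108k), Nimbus→Route 2 ($136k), Ridgeline→Route 4 ($101k), Juno→Route 5 ($87k) — total 108+136+101+87 = $432k.
Column-greedy (each route in turn goes to its best remaining carrier) gives $431k, worse by 1.
Every other assignment is strictly worse.
Ridgeline's own top route is Route 2 ($113k), but forcing Ridgeline→Route 2 and reassigning the rest optimally gives only $422k — worse by 10.

Ridgeline receives Route 4.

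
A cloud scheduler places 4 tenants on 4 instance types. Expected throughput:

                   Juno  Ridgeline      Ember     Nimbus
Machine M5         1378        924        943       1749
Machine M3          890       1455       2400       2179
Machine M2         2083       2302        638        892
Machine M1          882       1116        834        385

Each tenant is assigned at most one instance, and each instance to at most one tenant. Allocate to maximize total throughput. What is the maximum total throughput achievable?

Maximum total: 7348 ops/s

Optimal: Juno→Machine M2 (2083 ops/s), Ridgeline→Machine M1 (1116 ops/s), Ember→Machine M3 (2400 ops/s), Nimbus→Machine M5 (1749 ops/s) — total 2083+1116+2400+1749 = 7348 ops/s.
Checked against all permutations: 7348 ops/s is optimal.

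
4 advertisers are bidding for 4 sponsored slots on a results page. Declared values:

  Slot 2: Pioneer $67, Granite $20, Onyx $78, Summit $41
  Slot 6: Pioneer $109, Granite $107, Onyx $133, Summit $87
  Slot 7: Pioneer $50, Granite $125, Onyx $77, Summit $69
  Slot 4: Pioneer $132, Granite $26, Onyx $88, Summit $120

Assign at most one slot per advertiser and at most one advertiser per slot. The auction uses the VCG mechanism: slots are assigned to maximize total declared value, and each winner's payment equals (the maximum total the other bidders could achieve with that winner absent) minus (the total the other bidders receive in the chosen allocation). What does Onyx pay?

Efficient allocation: Pioneer→Slot 2 ($67), Granite→Slot 7 ($125), Onyx→Slot 6 ($133), Summit→Slot 4 ($120); total welfare W = $445.
Onyx receives Slot 6 at value $133, so the others get W − 133 = $312.
Without Onyx: best allocation of the remaining 3 bidders over all 4 slots is Pioneer→Slot 6 ($109), Granite→Slot 7 ($125), Summit→Slot 4 ($120), total $354.
VCG payment = (others' best without Onyx) − (others' welfare with Onyx) = 354 − 312 = $42.

Onyx pays $42.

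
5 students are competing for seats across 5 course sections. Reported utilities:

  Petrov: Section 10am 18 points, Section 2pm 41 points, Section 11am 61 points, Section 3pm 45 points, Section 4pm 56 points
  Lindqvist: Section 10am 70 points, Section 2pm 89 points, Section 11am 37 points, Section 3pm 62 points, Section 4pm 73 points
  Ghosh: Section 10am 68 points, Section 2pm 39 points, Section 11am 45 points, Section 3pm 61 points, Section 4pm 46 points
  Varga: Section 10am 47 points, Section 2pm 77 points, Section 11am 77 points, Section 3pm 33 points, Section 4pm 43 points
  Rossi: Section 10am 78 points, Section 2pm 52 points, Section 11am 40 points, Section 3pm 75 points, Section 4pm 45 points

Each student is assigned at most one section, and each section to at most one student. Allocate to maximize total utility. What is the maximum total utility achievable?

Maximum total: 365 points

Optimal: Petrov→Section 4pm (56 points), Lindqvist→Section 2pm (89 points), Ghosh→Section 10am (68 points), Varga→Section 11am (77 points), Rossi→Section 3pm (75 points) — total 56+89+68+77+75 = 365 points.
Column-greedy (each section in turn goes to its best remaining student) gives 361 points, worse by 4.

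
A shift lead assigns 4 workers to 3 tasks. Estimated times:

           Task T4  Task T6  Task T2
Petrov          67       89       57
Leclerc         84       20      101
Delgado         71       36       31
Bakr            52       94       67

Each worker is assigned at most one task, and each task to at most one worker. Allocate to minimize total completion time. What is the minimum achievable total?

Minimum total: 103 min

This is the linear assignment problem.
Optimal: Bakr→Task T4 (52 min), Leclerc→Task T6 (20 min), Delgado→Task T2 (31 min) — total 52+20+31 = 103 min.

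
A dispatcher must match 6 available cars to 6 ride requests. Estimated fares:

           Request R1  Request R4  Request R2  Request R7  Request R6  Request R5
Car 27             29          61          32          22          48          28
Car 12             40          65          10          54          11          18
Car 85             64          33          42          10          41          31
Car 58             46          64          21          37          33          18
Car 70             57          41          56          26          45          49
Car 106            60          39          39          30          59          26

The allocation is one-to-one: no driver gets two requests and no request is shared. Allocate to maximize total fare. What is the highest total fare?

Maximum total: $325

Optimal: Car 27→Request R5 ($28), Car 12→Request R7 ($54), Car 85→Request R1 ($64), Car 58→Request R4 ($64), Car 70→Request R2 ($56), Car 106→Request R6 ($59) — total 28+54+64+64+56+59 = $325.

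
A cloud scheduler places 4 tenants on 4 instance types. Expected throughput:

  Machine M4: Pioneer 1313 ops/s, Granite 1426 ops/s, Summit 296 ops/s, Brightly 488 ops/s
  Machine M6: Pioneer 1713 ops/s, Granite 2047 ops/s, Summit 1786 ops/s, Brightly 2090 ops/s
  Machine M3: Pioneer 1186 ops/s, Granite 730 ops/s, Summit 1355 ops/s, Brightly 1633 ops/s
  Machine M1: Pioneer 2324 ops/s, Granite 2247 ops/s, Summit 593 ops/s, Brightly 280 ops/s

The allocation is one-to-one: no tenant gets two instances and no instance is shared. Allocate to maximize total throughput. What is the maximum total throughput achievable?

Max total: 7195 ops/s

This is a one-to-one assignment (maximum-weight bipartite matching).
Optimal: Pioneer→Machine M1 (2324 ops/s), Granite→Machine M4 (1426 ops/s), Summit→Machine M3 (1355 ops/s), Brightly→Machine M6 (2090 ops/s) — total 2324+1426+1355+2090 = 7195 ops/s.
Row-greedy (each tenant in turn takes its best remaining instance) gives 6214 ops/s, worse by 981.
Every other assignment is strictly worse.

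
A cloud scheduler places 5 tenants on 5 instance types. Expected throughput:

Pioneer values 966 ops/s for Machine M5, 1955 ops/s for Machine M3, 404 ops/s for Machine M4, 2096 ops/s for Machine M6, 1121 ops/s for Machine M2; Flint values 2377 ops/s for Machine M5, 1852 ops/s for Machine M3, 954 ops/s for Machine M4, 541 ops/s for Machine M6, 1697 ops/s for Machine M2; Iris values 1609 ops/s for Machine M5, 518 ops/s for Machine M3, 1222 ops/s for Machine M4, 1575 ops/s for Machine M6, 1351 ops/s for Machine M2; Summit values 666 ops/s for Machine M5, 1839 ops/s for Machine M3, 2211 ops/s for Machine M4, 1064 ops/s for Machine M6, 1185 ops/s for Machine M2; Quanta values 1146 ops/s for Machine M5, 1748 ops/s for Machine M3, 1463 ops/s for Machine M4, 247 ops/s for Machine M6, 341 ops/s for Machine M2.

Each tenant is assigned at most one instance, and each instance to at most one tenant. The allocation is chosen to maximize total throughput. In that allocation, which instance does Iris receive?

Iris receives Machine M2.

Optimal: Pioneer→Machine M6 (2096 ops/s), Flint→Machine M5 (2377 ops/s), Iris→Machine M2 (1351 ops/s), Summit→Machine M4 (2211 ops/s), Quanta→Machine M3 (1748 ops/s) — total 2096+2377+1351+2211+1748 = 9783 ops/s.
Column-greedy (each instance in turn goes to its best remaining tenant) gives 8459 ops/s, worse by 1324.
Iris's own top instance is Machine M5 (1609 ops/s), but forcing Iris→Machine M5 and reassigning the rest optimally gives only 9361 ops/s — worse by 422.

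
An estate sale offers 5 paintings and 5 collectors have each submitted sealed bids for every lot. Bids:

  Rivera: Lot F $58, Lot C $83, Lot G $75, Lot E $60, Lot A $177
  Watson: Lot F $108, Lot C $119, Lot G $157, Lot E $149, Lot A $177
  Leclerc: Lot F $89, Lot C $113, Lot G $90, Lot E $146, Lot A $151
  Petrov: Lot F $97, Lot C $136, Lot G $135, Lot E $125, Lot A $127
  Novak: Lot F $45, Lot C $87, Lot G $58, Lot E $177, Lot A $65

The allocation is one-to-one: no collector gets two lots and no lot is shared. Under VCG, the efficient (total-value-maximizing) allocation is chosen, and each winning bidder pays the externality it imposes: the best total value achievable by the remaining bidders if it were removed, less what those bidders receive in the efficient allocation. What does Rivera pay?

Rivera pays $62.

Efficient allocation: Rivera→Lot A ($177), Watson→Lot G ($157), Leclerc→Lot F ($89), Petrov→Lot C ($136), Novak→Lot E ($177); total welfare W = $736.
Rivera receives Lot A at value $177, so the others get W − 177 = $559.
Without Rivera: best allocation of the remaining 4 bidders over all 5 lots is Watson→Lot G ($157), Leclerc→Lot A ($151), Petrov→Lot C ($136), Novak→Lot E ($177), total $621.
VCG payment = (others' best without Rivera) − (others' welfare with Rivera) = 621 − 559 = $62.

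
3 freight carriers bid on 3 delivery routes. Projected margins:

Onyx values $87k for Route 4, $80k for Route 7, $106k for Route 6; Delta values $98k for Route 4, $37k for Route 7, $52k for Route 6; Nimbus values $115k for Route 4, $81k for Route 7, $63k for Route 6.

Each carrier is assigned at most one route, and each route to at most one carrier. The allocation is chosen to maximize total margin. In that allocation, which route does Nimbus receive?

Optimal: Onyx→Route 6 ($106k), Delta→Route 4 ($98k), Nimbus→Route 7 ($81k) — total 106+98+81 = $285k.
Next-best assignment: Onyx→Route 6, Delta→Route 7, Nimbus→Route 4 = $258k.
Nimbus's own top route is Route 4 ($115k), but forcing Nimbus→Route 4 and reassigning the rest optimally gives only $258k — worse by 27.

Nimbus receives Route 7.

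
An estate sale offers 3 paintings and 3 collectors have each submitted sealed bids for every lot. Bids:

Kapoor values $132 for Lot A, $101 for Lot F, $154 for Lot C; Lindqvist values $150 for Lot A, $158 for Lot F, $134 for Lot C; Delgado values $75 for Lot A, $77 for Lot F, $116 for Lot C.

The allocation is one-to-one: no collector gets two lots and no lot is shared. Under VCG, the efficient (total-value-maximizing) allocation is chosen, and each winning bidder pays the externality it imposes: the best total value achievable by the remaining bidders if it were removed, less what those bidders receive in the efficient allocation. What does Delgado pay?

Delgado pays $22.

Efficient allocation: Kapoor→Lot A ($132), Lindqvist→Lot F ($158), Delgado→Lot C ($116); total welfare W = $406.
Delgado receives Lot C at value $116, so the others get W − 116 = $290.
Without Delgado: best allocation of the remaining 2 bidders over all 3 lots is Kapoor→Lot C ($154), Lindqvist→Lot F ($158), total $312.
VCG payment = (others' best without Delgado) − (others' welfare with Delgado) = 312 − 290 = $22.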